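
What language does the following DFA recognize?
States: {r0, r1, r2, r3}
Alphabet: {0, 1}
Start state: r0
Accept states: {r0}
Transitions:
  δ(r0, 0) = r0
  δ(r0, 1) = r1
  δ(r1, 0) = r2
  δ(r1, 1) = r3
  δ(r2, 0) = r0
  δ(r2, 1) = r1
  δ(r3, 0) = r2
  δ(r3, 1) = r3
Testing a few strings:
  '1100' → accept
  '010' → reject
  '101' → reject
  '01' → reject
State roles: r0=value ≡ 0 (mod 4); r1=value ≡ 1 (mod 4); r2=value ≡ 2 (mod 4); r3=value ≡ 3 (mod 4)
All binary strings representing a multiple of 4 (read in base 2; leading zeros allowed and ε counts as 0)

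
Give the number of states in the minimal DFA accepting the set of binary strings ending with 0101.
By Myhill–Nerode, count the distinguishable equivalence classes: 5 classes — one per longest suffix of the input that is a prefix of '0101' (lengths 0 through 4); only the length-4 class is accepting.
5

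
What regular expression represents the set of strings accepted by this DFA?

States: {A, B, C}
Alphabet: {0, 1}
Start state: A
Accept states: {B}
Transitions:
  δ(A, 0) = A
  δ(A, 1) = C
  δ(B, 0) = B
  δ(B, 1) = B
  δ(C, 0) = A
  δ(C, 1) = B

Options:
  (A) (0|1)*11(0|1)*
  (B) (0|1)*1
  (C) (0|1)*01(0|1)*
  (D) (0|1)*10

Check each option against the DFA on short strings; one disagreement eliminates an option:
  (A) (0|1)*11(0|1)*: agrees with the DFA on every string of length ≤ 6
  (B) (0|1)*1: on '1' the DFA goes A → C and rejects (C ∉ Accept), but the regex matches it → eliminate
  (C) (0|1)*01(0|1)*: on '01' the DFA goes A → A → C and rejects (C ∉ Accept), but the regex matches it → eliminate
  (D) (0|1)*10: on '10' the DFA goes A → C → A and rejects (A ∉ Accept), but the regex matches it → eliminate
Only (A) is consistent with the DFA.
(A) (0|1)*11(0|1)*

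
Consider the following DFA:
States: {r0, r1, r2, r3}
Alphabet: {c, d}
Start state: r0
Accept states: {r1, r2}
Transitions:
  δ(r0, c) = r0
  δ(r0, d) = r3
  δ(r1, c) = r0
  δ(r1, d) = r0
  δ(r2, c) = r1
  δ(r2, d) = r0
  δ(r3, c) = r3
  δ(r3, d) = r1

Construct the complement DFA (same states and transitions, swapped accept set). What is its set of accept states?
Complement accept states = All states \ Original accept states
= {r0, r1, r2, r3} \ {r1, r2}
{r0, r3}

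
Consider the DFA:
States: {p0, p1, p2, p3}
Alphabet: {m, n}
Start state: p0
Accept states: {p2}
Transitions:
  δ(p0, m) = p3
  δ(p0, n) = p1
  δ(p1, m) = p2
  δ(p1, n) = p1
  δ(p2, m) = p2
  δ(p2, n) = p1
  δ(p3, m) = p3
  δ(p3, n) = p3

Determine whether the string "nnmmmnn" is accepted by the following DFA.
Processing string "nnmmmnn":
  p0 --n--> p1
  p1 --n--> p1
  p1 --m--> p2
  p2 --m--> p2
  p2 --m--> p2
  p2 --n--> p1
  p1 --n--> p1
Final state: p1
Accept states: {p2}
No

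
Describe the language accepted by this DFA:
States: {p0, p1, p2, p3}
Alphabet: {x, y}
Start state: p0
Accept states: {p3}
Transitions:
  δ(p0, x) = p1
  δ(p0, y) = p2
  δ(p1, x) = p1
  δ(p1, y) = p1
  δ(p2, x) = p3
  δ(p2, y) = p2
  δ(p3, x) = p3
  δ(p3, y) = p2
Testing a few strings:
  'xyy' → reject
  'x' → reject
  'xxx' → reject
  'yxxx' → accept
State roles: p0=no input read; p1=started with x (dead); p2=started with y, last symbol y; p3=started with y, last symbol x
All strings over {x,y} that start with y and end with x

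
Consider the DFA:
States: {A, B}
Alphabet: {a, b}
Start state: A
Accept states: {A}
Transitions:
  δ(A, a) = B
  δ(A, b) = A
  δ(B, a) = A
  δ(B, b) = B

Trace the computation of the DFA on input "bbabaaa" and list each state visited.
read 'b': A → A
  read 'b': A → A
  read 'a': A → B
  read 'b': B → B
  read 'a': B → A
  read 'a': A → B
  read 'a': B → A
A -> A -> A -> B -> B -> A -> B -> A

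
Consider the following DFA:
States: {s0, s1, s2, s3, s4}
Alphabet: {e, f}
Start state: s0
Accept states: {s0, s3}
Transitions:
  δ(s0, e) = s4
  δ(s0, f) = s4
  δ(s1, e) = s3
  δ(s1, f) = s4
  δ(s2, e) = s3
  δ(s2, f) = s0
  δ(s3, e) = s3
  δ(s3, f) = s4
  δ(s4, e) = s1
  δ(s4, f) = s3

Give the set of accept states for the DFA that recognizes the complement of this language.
Complement accept states = All states \ Original accept states
= {s0, s1, s2, s3, s4} \ {s0, s3}
{s1, s2, s4}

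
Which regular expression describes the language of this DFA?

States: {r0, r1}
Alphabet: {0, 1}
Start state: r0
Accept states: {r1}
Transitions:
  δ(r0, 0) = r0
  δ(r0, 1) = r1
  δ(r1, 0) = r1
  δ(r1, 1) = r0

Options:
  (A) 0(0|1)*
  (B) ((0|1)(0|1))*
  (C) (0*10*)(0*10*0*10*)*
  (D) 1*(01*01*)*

Check each option against the DFA on short strings; one disagreement eliminates an option:
  (A) 0(0|1)*: on '0' the DFA goes r0 → r0 and rejects (r0 ∉ Accept), but the regex matches it → eliminate
  (B) ((0|1)(0|1))*: on ε the DFA stays in r0 and rejects (r0 ∉ Accept), but the regex matches it → eliminate
  (C) (0*10*)(0*10*0*10*)*: agrees with the DFA on every string of length ≤ 6
  (D) 1*(01*01*)*: on ε the DFA stays in r0 and rejects (r0 ∉ Accept), but the regex matches it → eliminate
Only (C) is consistent with the DFA.
(C) (0*10*)(0*10*0*10*)*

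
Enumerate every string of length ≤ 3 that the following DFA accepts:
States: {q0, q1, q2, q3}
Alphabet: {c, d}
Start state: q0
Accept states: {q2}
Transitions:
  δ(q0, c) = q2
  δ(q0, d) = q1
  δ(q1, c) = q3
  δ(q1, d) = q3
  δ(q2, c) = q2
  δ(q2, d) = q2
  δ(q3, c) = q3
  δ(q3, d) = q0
c, cc, cd, ccc, ccd, cdc, cdd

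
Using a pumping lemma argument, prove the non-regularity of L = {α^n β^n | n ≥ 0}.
Assume L is regular with pumping length p. Idea: pumping the α-block changes the count balance.
Choose s = α^p β^p (length 2p ≥ p). By the pumping lemma, s = xyz with |xy| ≤ p, |y| > 0. So y = α^k for some k > 0 (since xy is entirely within the α's). Pumping gives xy²z = α^(p+k) β^p, which is not in L since p+k ≠ p.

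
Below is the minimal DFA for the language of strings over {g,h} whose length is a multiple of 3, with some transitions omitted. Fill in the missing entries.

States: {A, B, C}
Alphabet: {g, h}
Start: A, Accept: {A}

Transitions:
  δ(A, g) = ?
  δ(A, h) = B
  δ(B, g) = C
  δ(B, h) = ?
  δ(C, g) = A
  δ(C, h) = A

From the language and accept set, identify what each state tracks — A: length ≡ 0 (mod 3); B: length ≡ 1 (mod 3); C: length ≡ 2 (mod 3).
Each missing δ(q, a) is the state matching the new tracked value after reading a.
δ(A, g) = B; δ(B, h) = C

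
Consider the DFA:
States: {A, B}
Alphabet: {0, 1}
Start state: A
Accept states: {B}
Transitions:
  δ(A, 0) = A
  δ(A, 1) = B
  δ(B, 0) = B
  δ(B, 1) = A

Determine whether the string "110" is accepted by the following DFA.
Processing string "110":
  A --1--> B
  B --1--> A
  A --0--> A
Final state: A
Accept states: {B}
No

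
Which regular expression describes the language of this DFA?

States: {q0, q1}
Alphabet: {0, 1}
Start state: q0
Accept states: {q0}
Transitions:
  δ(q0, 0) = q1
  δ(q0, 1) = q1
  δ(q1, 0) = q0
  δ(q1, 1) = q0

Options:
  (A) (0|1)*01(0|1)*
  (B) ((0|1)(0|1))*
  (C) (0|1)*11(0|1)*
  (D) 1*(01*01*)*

Check each option against the DFA on short strings; one disagreement eliminates an option:
  (A) (0|1)*01(0|1)*: on ε the DFA stays in q0 and accepts (q0 ∈ Accept), but the regex does not match it → eliminate
  (B) ((0|1)(0|1))*: agrees with the DFA on every string of length ≤ 6
  (C) (0|1)*11(0|1)*: on ε the DFA stays in q0 and accepts (q0 ∈ Accept), but the regex does not match it → eliminate
  (D) 1*(01*01*)*: on '1' the DFA goes q0 → q1 and rejects (q1 ∉ Accept), but the regex matches it → eliminate
Only (B) is consistent with the DFA.
(B) ((0|1)(0|1))*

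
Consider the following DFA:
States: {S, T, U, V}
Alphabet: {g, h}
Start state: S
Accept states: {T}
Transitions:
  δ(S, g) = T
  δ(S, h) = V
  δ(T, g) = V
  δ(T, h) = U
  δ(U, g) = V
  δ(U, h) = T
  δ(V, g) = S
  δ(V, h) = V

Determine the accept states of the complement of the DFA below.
Complement accept states = All states \ Original accept states
= {S, T, U, V} \ {T}
{S, U, V}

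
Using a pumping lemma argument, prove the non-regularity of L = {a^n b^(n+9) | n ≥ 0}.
Assume L is regular with pumping length p. Idea: pumping the a-block breaks the fixed offset of 9.
Choose s = a^p b^(p+9) ∈ L. By the pumping lemma, s = xyz with |xy| ≤ p, |y| > 0, so y = a^k with k ≥ 1. Then xy²z = a^(p+k) b^(p+9). For this to be in L we would need p+9 = (p+k)+9, i.e. k = 0, contradicting k ≥ 1. So xy²z ∉ L.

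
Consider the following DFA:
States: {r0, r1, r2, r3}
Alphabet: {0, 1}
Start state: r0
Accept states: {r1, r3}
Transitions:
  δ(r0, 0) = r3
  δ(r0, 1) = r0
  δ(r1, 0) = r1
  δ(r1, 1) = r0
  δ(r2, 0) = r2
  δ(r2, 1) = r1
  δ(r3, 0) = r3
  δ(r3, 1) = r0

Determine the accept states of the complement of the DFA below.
Complement accept states = All states \ Original accept states
= {r0, r1, r2, r3} \ {r1, r3}
{r0, r2}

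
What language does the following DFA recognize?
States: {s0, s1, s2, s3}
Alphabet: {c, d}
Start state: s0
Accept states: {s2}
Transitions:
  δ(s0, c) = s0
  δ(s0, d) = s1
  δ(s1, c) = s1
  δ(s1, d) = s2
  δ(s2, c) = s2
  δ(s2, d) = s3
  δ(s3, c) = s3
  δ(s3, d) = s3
Testing a few strings:
  'dcd' → accept
  'cdcd' → accept
  'ddd' → reject
  'cdc' → reject
State roles: s0=zero d's; s1=one d; s2=two d's; s3=≥ three d's (dead)
All strings over {c,d} containing exactly two d's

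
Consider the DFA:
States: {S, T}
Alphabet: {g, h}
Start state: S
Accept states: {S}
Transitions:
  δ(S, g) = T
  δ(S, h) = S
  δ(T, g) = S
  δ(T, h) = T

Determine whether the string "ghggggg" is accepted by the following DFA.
Processing string "ghggggg":
  S --g--> T
  T --h--> T
  T --g--> S
  S --g--> T
  T --g--> S
  S --g--> T
  T --g--> S
Final state: S
Accept states: {S}
Yes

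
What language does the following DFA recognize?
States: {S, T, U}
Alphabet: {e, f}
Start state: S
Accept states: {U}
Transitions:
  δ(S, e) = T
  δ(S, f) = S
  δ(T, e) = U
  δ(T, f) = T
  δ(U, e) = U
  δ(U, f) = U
Testing a few strings:
  'ee' → accept
  'f' → reject
  'efff' → reject
  'e' → reject
State roles: S=zero e's seen; T=one e seen; U=≥ two e's seen
All strings over {e,f} containing at least two e's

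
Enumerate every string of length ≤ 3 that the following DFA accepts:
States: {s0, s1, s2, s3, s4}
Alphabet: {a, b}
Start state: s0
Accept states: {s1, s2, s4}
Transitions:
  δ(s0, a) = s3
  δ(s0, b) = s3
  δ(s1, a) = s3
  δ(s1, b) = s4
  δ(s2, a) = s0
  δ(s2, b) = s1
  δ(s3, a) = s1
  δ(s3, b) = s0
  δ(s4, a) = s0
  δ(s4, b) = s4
aa, ba, aab, bab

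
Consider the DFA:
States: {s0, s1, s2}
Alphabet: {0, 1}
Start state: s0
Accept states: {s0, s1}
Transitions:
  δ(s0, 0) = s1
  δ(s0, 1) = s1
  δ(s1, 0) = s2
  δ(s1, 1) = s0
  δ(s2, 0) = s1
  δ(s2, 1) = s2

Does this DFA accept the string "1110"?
Processing string "1110":
  s0 --1--> s1
  s1 --1--> s0
  s0 --1--> s1
  s1 --0--> s2
Final state: s2
Accept states: {s0, s1}
No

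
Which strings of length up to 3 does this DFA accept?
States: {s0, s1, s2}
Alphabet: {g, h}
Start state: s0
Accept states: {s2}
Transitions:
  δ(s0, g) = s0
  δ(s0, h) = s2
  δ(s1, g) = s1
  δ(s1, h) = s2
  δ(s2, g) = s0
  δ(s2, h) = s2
h, gh, hh, ggh, ghh, hgh, hhh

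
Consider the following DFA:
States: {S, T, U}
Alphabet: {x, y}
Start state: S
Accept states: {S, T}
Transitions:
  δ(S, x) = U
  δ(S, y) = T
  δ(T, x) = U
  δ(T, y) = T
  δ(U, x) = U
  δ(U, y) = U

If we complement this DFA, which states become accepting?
Complement accept states = All states \ Original accept states
= {S, T, U} \ {S, T}
{U}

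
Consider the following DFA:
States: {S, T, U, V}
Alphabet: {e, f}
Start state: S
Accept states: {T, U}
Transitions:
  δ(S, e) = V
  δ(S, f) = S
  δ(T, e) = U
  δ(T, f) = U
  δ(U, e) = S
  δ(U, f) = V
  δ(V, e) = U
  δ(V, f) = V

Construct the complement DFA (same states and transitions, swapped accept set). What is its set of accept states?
Complement accept states = All states \ Original accept states
= {S, T, U, V} \ {T, U}
{S, V}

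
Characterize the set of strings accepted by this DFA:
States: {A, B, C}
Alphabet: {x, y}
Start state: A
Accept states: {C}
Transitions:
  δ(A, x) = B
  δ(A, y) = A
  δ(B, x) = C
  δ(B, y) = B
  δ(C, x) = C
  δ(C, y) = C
Testing a few strings:
  'y' → reject
  'xyx' → accept
  'xxyx' → accept
  'x' → reject
State roles: A=zero x's seen; B=one x seen; C=≥ two x's seen
All strings over {x,y} containing at least two x's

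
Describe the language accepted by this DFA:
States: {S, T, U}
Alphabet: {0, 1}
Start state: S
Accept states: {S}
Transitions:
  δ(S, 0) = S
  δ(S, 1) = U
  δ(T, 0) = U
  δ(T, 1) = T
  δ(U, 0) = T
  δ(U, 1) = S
Testing a few strings:
  '10' → reject
  '001' → reject
  '1' → reject
  '0' → accept
State roles: S=value ≡ 0 (mod 3); T=value ≡ 2 (mod 3); U=value ≡ 1 (mod 3)
All binary strings representing a multiple of 3 (read in base 2; leading zeros allowed and ε counts as 0)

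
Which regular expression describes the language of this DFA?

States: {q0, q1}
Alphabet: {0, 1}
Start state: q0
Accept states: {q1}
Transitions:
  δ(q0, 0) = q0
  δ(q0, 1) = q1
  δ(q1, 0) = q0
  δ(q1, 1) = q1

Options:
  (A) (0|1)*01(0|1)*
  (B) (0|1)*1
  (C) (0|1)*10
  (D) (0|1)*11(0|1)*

Check each option against the DFA on short strings; one disagreement eliminates an option:
  (A) (0|1)*01(0|1)*: on '1' the DFA goes q0 → q1 and accepts (q1 ∈ Accept), but the regex does not match it → eliminate
  (B) (0|1)*1: agrees with the DFA on every string of length ≤ 6
  (C) (0|1)*10: on '1' the DFA goes q0 → q1 and accepts (q1 ∈ Accept), but the regex does not match it → eliminate
  (D) (0|1)*11(0|1)*: on '1' the DFA goes q0 → q1 and accepts (q1 ∈ Accept), but the regex does not match it → eliminate
Only (B) is consistent with the DFA.
(B) (0|1)*1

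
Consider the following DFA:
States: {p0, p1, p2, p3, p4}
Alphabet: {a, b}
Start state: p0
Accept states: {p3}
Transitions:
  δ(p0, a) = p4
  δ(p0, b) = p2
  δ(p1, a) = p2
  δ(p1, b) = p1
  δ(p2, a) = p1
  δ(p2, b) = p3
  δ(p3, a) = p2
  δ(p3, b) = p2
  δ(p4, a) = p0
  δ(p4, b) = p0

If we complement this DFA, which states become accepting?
Complement accept states = All states \ Original accept states
= {p0, p1, p2, p3, p4} \ {p3}
{p0, p1, p2, p4}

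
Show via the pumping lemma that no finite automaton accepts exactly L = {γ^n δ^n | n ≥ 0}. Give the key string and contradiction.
Assume L is regular with pumping length p. Idea: pumping the γ-block changes the count balance.
Choose s = γ^p δ^p (length 2p ≥ p). By the pumping lemma, s = xyz with |xy| ≤ p, |y| > 0. So y = γ^k for some k > 0 (since xy is entirely within the γ's). Pumping gives xy²z = γ^(p+k) δ^p, which is not in L since p+k ≠ p.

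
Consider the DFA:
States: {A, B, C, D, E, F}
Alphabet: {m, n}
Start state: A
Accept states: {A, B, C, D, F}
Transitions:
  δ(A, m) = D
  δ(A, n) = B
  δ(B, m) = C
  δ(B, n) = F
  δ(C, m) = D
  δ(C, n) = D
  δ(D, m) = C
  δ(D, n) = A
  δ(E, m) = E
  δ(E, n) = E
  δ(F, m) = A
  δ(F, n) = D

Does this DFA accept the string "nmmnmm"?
Processing string "nmmnmm":
  A --n--> B
  B --m--> C
  C --m--> D
  D --n--> A
  A --m--> D
  D --m--> C
Final state: C
Accept states: {A, B, C, D, F}
Yes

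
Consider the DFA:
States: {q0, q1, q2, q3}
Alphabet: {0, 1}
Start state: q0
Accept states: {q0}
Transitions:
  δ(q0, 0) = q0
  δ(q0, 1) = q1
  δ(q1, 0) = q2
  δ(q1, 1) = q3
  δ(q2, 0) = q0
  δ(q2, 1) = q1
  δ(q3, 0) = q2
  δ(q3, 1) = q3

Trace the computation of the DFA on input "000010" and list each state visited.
read '0': q0 → q0
  read '0': q0 → q0
  read '0': q0 → q0
  read '0': q0 → q0
  read '1': q0 → q1
  read '0': q1 → q2
q0 -> q0 -> q0 -> q0 -> q0 -> q1 -> q2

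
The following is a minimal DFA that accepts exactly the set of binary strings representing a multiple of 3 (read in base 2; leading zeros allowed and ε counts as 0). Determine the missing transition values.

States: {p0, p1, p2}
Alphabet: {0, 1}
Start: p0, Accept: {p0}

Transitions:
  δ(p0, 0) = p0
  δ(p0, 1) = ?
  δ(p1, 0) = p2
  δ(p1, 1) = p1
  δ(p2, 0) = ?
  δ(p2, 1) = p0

From the language and accept set, identify what each state tracks — p0: value ≡ 0 (mod 3); p1: value ≡ 2 (mod 3); p2: value ≡ 1 (mod 3).
Each missing δ(q, a) is the state matching the new tracked value after reading a.
δ(p0, 1) = p2; δ(p2, 0) = p1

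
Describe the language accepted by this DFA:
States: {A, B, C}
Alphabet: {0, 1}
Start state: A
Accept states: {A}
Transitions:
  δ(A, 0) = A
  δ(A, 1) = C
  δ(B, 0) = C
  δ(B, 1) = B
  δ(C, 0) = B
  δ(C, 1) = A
Testing a few strings:
  '0' → accept
  '1111' → accept
  '110' → accept
  '0001' → reject
State roles: A=value ≡ 0 (mod 3); B=value ≡ 2 (mod 3); C=value ≡ 1 (mod 3)
All binary strings representing a multiple of 3 (read in base 2; leading zeros allowed and ε counts as 0)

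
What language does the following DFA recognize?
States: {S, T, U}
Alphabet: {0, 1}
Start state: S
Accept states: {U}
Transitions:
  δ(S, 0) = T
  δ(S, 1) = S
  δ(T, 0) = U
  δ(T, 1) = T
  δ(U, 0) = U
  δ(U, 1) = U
Testing a few strings:
  '11' → reject
  '0' → reject
  '01' → reject
  '011' → reject
State roles: S=zero 0's seen; T=one 0 seen; U=≥ two 0's seen
All binary strings containing at least two 0's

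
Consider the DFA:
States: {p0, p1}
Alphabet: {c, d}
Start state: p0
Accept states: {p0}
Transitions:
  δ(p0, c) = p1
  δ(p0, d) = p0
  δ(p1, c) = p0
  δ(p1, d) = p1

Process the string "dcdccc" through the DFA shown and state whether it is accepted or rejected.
Processing string "dcdccc":
  p0 --d--> p0
  p0 --c--> p1
  p1 --d--> p1
  p1 --c--> p0
  p0 --c--> p1
  p1 --c--> p0
Final state: p0
Accept states: {p0}
Yes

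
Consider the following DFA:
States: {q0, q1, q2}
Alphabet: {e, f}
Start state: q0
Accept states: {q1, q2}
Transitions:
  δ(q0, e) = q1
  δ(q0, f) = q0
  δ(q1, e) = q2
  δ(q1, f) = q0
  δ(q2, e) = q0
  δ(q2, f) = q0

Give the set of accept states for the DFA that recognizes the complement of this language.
Complement accept states = All states \ Original accept states
= {q0, q1, q2} \ {q1, q2}
{q0}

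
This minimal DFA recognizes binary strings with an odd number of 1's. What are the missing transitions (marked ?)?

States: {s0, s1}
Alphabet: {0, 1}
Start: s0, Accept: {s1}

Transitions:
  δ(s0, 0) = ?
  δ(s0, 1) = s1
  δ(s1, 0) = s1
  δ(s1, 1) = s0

From the language and accept set, identify what each state tracks — s0: even number of 1's so far; s1: odd number of 1's so far.
Each missing δ(q, a) is the state matching the new tracked value after reading a.
δ(s0, 0) = s0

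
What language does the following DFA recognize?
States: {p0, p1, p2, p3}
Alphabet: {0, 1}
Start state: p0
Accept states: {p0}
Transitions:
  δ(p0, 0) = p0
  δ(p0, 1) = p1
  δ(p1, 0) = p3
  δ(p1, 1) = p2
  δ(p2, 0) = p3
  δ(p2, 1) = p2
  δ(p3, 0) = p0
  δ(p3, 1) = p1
Testing a few strings:
  '01' → reject
  '10' → reject
  '11' → reject
  '100' → accept
State roles: p0=value ≡ 0 (mod 4); p1=value ≡ 1 (mod 4); p2=value ≡ 3 (mod 4); p3=value ≡ 2 (mod 4)
All binary strings representing a multiple of 4 (read in base 2; leading zeros allowed and ε counts as 0)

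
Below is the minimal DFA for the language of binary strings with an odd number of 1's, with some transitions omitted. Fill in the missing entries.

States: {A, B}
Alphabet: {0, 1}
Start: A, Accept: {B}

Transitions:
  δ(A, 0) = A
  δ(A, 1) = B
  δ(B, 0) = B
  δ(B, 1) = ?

From the language and accept set, identify what each state tracks — A: even number of 1's so far; B: odd number of 1's so far.
Each missing δ(q, a) is the state matching the new tracked value after reading a.
δ(B, 1) = A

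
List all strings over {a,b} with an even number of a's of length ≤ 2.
ε, b, aa, bb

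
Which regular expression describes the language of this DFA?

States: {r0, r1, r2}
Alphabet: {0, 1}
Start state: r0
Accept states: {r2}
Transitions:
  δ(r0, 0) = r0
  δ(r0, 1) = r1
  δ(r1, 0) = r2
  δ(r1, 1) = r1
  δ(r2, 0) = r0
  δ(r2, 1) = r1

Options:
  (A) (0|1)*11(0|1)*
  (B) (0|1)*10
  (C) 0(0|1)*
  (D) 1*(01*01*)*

Check each option against the DFA on short strings; one disagreement eliminates an option:
  (A) (0|1)*11(0|1)*: on '10' the DFA goes r0 → r1 → r2 and accepts (r2 ∈ Accept), but the regex does not match it → eliminate
  (B) (0|1)*10: agrees with the DFA on every string of length ≤ 6
  (C) 0(0|1)*: on '0' the DFA goes r0 → r0 and rejects (r0 ∉ Accept), but the regex matches it → eliminate
  (D) 1*(01*01*)*: on ε the DFA stays in r0 and rejects (r0 ∉ Accept), but the regex matches it → eliminate
Only (B) is consistent with the DFA.
(B) (0|1)*10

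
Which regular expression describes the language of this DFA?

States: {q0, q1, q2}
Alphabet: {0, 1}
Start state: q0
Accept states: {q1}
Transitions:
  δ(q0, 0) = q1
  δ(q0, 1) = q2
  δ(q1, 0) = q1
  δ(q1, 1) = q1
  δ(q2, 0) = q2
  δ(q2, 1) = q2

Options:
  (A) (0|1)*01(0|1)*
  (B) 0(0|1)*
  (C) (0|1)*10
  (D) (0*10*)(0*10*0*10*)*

Check each option against the DFA on short strings; one disagreement eliminates an option:
  (A) (0|1)*01(0|1)*: on '0' the DFA goes q0 → q1 and accepts (q1 ∈ Accept), but the regex does not match it → eliminate
  (B) 0(0|1)*: agrees with the DFA on every string of length ≤ 6
  (C) (0|1)*10: on '0' the DFA goes q0 → q1 and accepts (q1 ∈ Accept), but the regex does not match it → eliminate
  (D) (0*10*)(0*10*0*10*)*: on '0' the DFA goes q0 → q1 and accepts (q1 ∈ Accept), but the regex does not match it → eliminate
Only (B) is consistent with the DFA.
(B) 0(0|1)*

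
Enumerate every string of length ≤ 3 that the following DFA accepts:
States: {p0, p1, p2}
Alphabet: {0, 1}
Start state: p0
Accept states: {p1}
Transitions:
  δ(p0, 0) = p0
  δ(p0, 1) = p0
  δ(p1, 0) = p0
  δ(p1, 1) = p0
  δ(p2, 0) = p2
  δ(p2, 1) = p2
None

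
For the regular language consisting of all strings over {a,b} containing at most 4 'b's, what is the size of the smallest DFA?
By Myhill–Nerode, count the distinguishable equivalence classes: 6 classes — having seen 0, 1, …, 4, or >4 copies of 'b'; counts 0 through 4 are accepting and >4 is dead.
6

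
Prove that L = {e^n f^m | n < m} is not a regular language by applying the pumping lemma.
Assume L is regular with pumping length p. Idea: pumping up the e-block makes the e-count reach the f-count.
Choose s = e^p f^(p+1) ∈ L. By the pumping lemma, s = xyz with |xy| ≤ p, |y| > 0, so y = e^k with k ≥ 1. Then xy²z = e^(p+k) f^(p+1). Since p+k ≥ p+1, the number of e's is no longer strictly less than the number of f's, so xy²z ∉ L.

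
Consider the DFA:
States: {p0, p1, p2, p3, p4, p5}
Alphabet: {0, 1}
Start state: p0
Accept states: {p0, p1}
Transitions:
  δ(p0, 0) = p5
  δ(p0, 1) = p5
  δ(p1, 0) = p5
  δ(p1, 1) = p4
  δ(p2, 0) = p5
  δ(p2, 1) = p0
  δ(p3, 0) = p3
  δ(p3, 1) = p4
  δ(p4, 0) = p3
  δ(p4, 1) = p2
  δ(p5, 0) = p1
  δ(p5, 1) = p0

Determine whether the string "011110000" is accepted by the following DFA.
Processing string "011110000":
  p0 --0--> p5
  p5 --1--> p0
  p0 --1--> p5
  p5 --1--> p0
  p0 --1--> p5
  p5 --0--> p1
  p1 --0--> p5
  p5 --0--> p1
  p1 --0--> p5
Final state: p5
Accept states: {p0, p1}
No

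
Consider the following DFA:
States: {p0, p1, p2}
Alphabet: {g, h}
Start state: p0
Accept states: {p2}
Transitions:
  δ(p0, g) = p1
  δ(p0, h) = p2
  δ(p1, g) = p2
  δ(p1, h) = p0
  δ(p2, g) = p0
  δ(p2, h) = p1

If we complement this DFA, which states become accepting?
Complement accept states = All states \ Original accept states
= {p0, p1, p2} \ {p2}
{p0, p1}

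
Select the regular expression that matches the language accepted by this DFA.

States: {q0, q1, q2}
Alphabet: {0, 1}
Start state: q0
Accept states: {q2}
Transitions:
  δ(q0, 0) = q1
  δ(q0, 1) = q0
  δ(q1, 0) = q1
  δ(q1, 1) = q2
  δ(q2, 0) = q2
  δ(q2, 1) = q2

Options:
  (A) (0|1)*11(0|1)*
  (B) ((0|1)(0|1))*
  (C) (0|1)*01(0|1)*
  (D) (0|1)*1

Check each option against the DFA on short strings; one disagreement eliminates an option:
  (A) (0|1)*11(0|1)*: on '01' the DFA goes q0 → q1 → q2 and accepts (q2 ∈ Accept), but the regex does not match it → eliminate
  (B) ((0|1)(0|1))*: on ε the DFA stays in q0 and rejects (q0 ∉ Accept), but the regex matches it → eliminate
  (C) (0|1)*01(0|1)*: agrees with the DFA on every string of length ≤ 6
  (D) (0|1)*1: on '1' the DFA goes q0 → q0 and rejects (q0 ∉ Accept), but the regex matches it → eliminate
Only (C) is consistent with the DFA.
(C) (0|1)*01(0|1)*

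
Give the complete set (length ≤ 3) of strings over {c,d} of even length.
ε, cc, cd, dc, dd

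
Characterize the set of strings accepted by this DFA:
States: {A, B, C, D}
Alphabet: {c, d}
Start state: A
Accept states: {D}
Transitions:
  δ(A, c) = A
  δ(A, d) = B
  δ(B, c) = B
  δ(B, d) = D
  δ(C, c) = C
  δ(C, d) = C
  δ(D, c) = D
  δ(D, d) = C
Testing a few strings:
  'ccc' → reject
  'cd' → reject
  'ccdd' → accept
  'dc' → reject
State roles: A=zero d's; B=one d; C=≥ three d's (dead); D=two d's
All strings over {c,d} containing exactly two d's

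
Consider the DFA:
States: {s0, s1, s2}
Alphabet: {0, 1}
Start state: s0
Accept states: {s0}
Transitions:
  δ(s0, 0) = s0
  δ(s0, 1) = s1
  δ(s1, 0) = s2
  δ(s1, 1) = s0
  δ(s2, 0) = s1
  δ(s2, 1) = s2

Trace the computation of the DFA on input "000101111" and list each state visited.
read '0': s0 → s0
  read '0': s0 → s0
  read '0': s0 → s0
  read '1': s0 → s1
  read '0': s1 → s2
  read '1': s2 → s2
  read '1': s2 → s2
  read '1': s2 → s2
  read '1': s2 → s2
s0 -> s0 -> s0 -> s0 -> s1 -> s2 -> s2 -> s2 -> s2 -> s2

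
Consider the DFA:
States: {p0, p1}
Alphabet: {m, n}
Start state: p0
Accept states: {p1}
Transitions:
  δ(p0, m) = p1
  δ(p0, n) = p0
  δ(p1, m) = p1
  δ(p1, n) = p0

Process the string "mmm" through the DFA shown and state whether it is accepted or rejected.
Processing string "mmm":
  p0 --m--> p1
  p1 --m--> p1
  p1 --m--> p1
Final state: p1
Accept states: {p1}
Yes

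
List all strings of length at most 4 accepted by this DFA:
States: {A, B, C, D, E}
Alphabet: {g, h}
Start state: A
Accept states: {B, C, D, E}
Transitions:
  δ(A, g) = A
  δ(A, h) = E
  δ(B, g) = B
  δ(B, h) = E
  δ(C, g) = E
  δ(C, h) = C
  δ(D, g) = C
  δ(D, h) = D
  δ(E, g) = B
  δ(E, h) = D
h, gh, hg, hh, ggh, ghg, ghh, hgg, hgh, hhg, hhh, gggh, gghg, gghh, ghgg, ghgh, ghhg, ghhh, hggg, hggh, hghg, hghh, hhgg, hhgh, hhhg, hhhh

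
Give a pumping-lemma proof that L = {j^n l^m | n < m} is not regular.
Assume L is regular with pumping length p. Idea: pumping up the j-block makes the j-count reach the l-count.
Choose s = j^p l^(p+1) ∈ L. By the pumping lemma, s = xyz with |xy| ≤ p, |y| > 0, so y = j^k with k ≥ 1. Then xy²z = j^(p+k) l^(p+1). Since p+k ≥ p+1, the number of j's is no longer strictly less than the number of l's, so xy²z ∉ L.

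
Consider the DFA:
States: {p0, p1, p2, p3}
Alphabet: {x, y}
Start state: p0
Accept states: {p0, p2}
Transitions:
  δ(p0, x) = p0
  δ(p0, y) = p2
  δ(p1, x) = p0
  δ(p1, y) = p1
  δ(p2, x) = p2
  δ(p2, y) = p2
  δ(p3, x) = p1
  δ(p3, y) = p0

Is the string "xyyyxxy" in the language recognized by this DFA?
Processing string "xyyyxxy":
  p0 --x--> p0
  p0 --y--> p2
  p2 --y--> p2
  p2 --y--> p2
  p2 --x--> p2
  p2 --x--> p2
  p2 --y--> p2
Final state: p2
Accept states: {p0, p2}
Yes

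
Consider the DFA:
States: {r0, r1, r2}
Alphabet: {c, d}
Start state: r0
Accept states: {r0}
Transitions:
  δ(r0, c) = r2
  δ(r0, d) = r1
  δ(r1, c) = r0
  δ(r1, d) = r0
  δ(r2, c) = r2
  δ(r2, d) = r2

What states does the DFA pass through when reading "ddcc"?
read 'd': r0 → r1
  read 'd': r1 → r0
  read 'c': r0 → r2
  read 'c': r2 → r2
r0 -> r1 -> r0 -> r2 -> r2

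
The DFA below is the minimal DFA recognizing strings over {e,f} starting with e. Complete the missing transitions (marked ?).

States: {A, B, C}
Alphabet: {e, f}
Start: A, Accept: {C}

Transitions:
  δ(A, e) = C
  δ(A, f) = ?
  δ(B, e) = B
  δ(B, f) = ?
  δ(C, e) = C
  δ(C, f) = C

From the language and accept set, identify what each state tracks — A: no input read; B: started with f (dead); C: started with e.
Each missing δ(q, a) is the state matching the new tracked value after reading a.
δ(A, f) = B; δ(B, f) = B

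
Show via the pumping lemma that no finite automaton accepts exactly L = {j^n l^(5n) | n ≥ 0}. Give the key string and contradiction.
Assume L is regular with pumping length p. Idea: pumping the j-block breaks the 1:5 ratio.
Choose s = j^p l^(5p) (length 6p ≥ p). By the pumping lemma, s = xyz with |xy| ≤ p, |y| > 0, so y = j^k with k ≥ 1. Then xy²z = j^(p+k) l^(5p). For this to be in L we would need 5p = 5(p+k), i.e. 5k = 0, contradicting k ≥ 1. So xy²z ∉ L.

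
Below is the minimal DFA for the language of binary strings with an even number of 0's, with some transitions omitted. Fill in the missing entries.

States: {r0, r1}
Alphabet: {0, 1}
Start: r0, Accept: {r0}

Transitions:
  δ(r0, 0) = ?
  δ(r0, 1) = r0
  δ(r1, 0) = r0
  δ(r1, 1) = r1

From the language and accept set, identify what each state tracks — r0: even number of 0's so far; r1: odd number of 0's so far.
Each missing δ(q, a) is the state matching the new tracked value after reading a.
δ(r0, 0) = r1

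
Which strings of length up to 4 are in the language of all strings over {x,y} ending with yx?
yx, xyx, yyx, xxyx, xyyx, yxyx, yyyx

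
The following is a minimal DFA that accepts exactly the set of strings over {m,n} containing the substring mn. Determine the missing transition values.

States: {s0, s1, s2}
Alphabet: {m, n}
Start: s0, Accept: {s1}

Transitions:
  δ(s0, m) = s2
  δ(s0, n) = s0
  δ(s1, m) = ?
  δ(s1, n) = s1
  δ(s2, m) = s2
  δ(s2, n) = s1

From the language and accept set, identify what each state tracks — s0: no m seen yet; s1: substring mn seen; s2: seen a m, waiting for n.
Each missing δ(q, a) is the state matching the new tracked value after reading a.
δ(s1, m) = s1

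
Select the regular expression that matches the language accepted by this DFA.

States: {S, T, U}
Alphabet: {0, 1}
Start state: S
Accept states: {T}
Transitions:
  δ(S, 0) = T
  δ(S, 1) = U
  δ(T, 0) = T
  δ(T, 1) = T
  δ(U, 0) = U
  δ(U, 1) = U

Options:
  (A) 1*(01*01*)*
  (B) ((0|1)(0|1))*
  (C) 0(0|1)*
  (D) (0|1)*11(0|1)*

Check each option against the DFA on short strings; one disagreement eliminates an option:
  (A) 1*(01*01*)*: on ε the DFA stays in S and rejects (S ∉ Accept), but the regex matches it → eliminate
  (B) ((0|1)(0|1))*: on ε the DFA stays in S and rejects (S ∉ Accept), but the regex matches it → eliminate
  (C) 0(0|1)*: agrees with the DFA on every string of length ≤ 6
  (D) (0|1)*11(0|1)*: on '0' the DFA goes S → T and accepts (T ∈ Accept), but the regex does not match it → eliminate
Only (C) is consistent with the DFA.
(C) 0(0|1)*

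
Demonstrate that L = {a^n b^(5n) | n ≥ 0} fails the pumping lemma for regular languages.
Assume L is regular with pumping length p. Idea: pumping the a-block breaks the 1:5 ratio.
Choose s = a^p b^(5p) (length 6p ≥ p). By the pumping lemma, s = xyz with |xy| ≤ p, |y| > 0, so y = a^k with k ≥ 1. Then xy²z = a^(p+k) b^(5p). For this to be in L we would need 5p = 5(p+k), i.e. 5k = 0, contradicting k ≥ 1. So xy²z ∉ L.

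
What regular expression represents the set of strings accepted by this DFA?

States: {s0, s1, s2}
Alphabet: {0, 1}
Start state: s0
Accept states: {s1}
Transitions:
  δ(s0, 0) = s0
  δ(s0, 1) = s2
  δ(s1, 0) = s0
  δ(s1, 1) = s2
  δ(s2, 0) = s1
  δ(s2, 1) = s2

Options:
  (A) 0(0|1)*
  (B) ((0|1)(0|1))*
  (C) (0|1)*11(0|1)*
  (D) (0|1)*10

Check each option against the DFA on short strings; one disagreement eliminates an option:
  (A) 0(0|1)*: on '0' the DFA goes s0 → s0 and rejects (s0 ∉ Accept), but the regex matches it → eliminate
  (B) ((0|1)(0|1))*: on ε the DFA stays in s0 and rejects (s0 ∉ Accept), but the regex matches it → eliminate
  (C) (0|1)*11(0|1)*: on '10' the DFA goes s0 → s2 → s1 and accepts (s1 ∈ Accept), but the regex does not match it → eliminate
  (D) (0|1)*10: agrees with the DFA on every string of length ≤ 6
Only (D) is consistent with the DFA.
(D) (0|1)*10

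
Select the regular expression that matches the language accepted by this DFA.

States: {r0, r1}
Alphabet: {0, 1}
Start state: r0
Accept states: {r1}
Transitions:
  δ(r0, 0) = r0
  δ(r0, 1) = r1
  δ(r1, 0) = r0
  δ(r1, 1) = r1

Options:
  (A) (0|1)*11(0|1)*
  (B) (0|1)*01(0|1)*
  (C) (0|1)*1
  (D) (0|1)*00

Check each option against the DFA on short strings; one disagreement eliminates an option:
  (A) (0|1)*11(0|1)*: on '1' the DFA goes r0 → r1 and accepts (r1 ∈ Accept), but the regex does not match it → eliminate
  (B) (0|1)*01(0|1)*: on '1' the DFA goes r0 → r1 and accepts (r1 ∈ Accept), but the regex does not match it → eliminate
  (C) (0|1)*1: agrees with the DFA on every string of length ≤ 6
  (D) (0|1)*00: on '1' the DFA goes r0 → r1 and accepts (r1 ∈ Accept), but the regex does not match it → eliminate
Only (C) is consistent with the DFA.
(C) (0|1)*1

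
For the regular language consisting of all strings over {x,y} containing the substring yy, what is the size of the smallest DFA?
By Myhill–Nerode, count the distinguishable equivalence classes: 3 classes — one per longest suffix of the input that is a prefix of 'yy' (lengths 0 through 1), plus an absorbing 'already seen yy' class.
3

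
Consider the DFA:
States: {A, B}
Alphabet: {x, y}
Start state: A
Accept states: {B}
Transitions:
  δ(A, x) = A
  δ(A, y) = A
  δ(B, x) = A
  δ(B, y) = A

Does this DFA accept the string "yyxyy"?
Processing string "yyxyy":
  A --y--> A
  A --y--> A
  A --x--> A
  A --y--> A
  A --y--> A
Final state: A
Accept states: {B}
No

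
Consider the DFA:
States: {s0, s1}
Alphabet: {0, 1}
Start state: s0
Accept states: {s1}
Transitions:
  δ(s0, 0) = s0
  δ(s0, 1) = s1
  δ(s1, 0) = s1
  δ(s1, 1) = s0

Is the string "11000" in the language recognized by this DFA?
Processing string "11000":
  s0 --1--> s1
  s1 --1--> s0
  s0 --0--> s0
  s0 --0--> s0
  s0 --0--> s0
Final state: s0
Accept states: {s1}
No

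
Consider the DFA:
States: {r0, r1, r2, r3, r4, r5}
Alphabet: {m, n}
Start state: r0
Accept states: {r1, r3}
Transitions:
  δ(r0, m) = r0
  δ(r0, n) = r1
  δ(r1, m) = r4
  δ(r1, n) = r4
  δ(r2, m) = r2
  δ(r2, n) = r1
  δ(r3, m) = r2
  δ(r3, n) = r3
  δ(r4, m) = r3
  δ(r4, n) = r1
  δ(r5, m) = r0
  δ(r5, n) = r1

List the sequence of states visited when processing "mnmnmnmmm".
read 'm': r0 → r0
  read 'n': r0 → r1
  read 'm': r1 → r4
  read 'n': r4 → r1
  read 'm': r1 → r4
  read 'n': r4 → r1
  read 'm': r1 → r4
  read 'm': r4 → r3
  read 'm': r3 → r2
r0 -> r0 -> r1 -> r4 -> r1 -> r4 -> r1 -> r4 -> r3 -> r2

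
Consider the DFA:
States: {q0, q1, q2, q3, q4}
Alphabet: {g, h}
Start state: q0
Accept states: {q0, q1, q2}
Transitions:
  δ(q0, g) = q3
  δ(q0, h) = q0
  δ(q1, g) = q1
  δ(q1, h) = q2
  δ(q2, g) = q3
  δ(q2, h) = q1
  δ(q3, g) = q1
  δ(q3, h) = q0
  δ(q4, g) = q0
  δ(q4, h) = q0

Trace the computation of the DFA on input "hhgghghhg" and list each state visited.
read 'h': q0 → q0
  read 'h': q0 → q0
  read 'g': q0 → q3
  read 'g': q3 → q1
  read 'h': q1 → q2
  read 'g': q2 → q3
  read 'h': q3 → q0
  read 'h': q0 → q0
  read 'g': q0 → q3
q0 -> q0 -> q0 -> q3 -> q1 -> q2 -> q3 -> q0 -> q0 -> q3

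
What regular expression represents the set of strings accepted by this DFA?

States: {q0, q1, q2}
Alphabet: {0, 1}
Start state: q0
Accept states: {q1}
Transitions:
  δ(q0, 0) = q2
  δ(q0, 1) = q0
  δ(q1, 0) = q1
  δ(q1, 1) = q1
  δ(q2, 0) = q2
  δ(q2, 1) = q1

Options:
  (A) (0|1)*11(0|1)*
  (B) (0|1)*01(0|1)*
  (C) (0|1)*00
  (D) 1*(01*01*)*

Check each option against the DFA on short strings; one disagreement eliminates an option:
  (A) (0|1)*11(0|1)*: on '01' the DFA goes q0 → q2 → q1 and accepts (q1 ∈ Accept), but the regex does not match it → eliminate
  (B) (0|1)*01(0|1)*: agrees with the DFA on every string of length ≤ 6
  (C) (0|1)*00: on '00' the DFA goes q0 → q2 → q2 and rejects (q2 ∉ Accept), but the regex matches it → eliminate
  (D) 1*(01*01*)*: on ε the DFA stays in q0 and rejects (q0 ∉ Accept), but the regex matches it → eliminate
Only (B) is consistent with the DFA.
(B) (0|1)*01(0|1)*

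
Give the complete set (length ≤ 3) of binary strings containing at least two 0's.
00, 000, 001, 010, 100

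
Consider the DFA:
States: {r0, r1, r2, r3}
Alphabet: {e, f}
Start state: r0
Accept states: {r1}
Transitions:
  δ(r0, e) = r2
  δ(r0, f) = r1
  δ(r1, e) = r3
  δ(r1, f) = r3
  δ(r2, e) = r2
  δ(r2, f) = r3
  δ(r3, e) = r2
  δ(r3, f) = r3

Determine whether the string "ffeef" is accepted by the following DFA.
Processing string "ffeef":
  r0 --f--> r1
  r1 --f--> r3
  r3 --e--> r2
  r2 --e--> r2
  r2 --f--> r3
Final state: r3
Accept states: {r1}
No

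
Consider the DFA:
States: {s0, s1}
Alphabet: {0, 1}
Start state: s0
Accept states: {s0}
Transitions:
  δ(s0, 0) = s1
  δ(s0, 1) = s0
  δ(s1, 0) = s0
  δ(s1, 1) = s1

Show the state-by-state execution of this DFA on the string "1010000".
read '1': s0 → s0
  read '0': s0 → s1
  read '1': s1 → s1
  read '0': s1 → s0
  read '0': s0 → s1
  read '0': s1 → s0
  read '0': s0 → s1
s0 -> s0 -> s1 -> s1 -> s0 -> s1 -> s0 -> s1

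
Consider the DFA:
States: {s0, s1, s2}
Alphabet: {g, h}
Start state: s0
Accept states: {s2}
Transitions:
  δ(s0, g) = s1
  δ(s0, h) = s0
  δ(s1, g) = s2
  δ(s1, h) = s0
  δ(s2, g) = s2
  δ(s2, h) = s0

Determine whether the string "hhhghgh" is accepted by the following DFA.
Processing string "hhhghgh":
  s0 --h--> s0
  s0 --h--> s0
  s0 --h--> s0
  s0 --g--> s1
  s1 --h--> s0
  s0 --g--> s1
  s1 --h--> s0
Final state: s0
Accept states: {s2}
No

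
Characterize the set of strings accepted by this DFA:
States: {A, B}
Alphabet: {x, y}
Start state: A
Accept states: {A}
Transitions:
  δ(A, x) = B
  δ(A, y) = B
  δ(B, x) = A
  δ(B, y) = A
Testing a few strings:
  'y' → reject
  'x' → reject
  'xx' → accept
  'xxx' → reject
State roles: A=even length so far; B=odd length so far
All strings over {x,y} of even length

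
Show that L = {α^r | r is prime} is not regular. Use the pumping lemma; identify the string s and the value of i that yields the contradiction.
Assume L is regular with pumping length p. Idea: pumping by a suitable count produces a composite length.
Let q be a prime with q ≥ p and choose s = α^q ∈ L. By the pumping lemma, s = xyz with |xy| ≤ p, |y| = k ≥ 1. Take i = q+1: |xy^(q+1)z| = q + q·k = q(1+k). Since q ≥ 2 and 1+k ≥ 2, q(1+k) is composite, so xy^(q+1)z ∉ L.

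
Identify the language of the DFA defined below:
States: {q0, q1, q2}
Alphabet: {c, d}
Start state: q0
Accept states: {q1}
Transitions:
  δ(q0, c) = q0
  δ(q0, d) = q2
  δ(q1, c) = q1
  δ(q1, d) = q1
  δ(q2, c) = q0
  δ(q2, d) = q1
Testing a few strings:
  'dc' → reject
  'c' → reject
  'cc' → reject
  'ddd' → accept
State roles: q0=no progress toward dd; q1=substring dd seen; q2=one trailing d
All strings over {c,d} containing the substring dd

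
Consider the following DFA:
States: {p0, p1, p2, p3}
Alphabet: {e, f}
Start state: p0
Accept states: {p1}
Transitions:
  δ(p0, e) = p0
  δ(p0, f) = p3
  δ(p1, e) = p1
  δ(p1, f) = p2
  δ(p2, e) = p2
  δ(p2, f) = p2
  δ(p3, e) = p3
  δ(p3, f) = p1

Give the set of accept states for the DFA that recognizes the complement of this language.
Complement accept states = All states \ Original accept states
= {p0, p1, p2, p3} \ {p1}
{p0, p2, p3}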